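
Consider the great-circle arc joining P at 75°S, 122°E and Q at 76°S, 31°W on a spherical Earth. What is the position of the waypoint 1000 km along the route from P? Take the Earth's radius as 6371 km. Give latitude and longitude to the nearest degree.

≈ 83°S, 104°E

The haversine formula gives a central angle δ ≈ 0.492 rad (28.2°) between the endpoints. The total great-circle distance is δ·R ≈ 0.492 × 6371 ≈ 3134 km, so the target fraction is f = 1000/3134 ≈ 0.319.
Interpolate at f ≈ 0.319 with slerp weights a = sin((1−f)δ)/sin δ ≈ 0.696, b = sin(fδ)/sin δ ≈ 0.331.
p = a·p₁ + b·p₂ ≈ (-0.027, 0.112, -0.993); φ = arcsin(p_z) ≈ -83.41°, λ = atan2(p_y, p_x) ≈ 103.52°.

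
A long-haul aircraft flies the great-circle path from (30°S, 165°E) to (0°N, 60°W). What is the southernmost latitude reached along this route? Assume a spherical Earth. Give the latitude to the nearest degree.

≈ 39°S

The great circle lies in the plane with unit normal n̂ = (p₁ × p₂)/|p₁ × p₂|.
Here n̂_z ≈ +0.775; the vertex latitude is φ_max = arccos|n̂_z| ≈ 39.2°.
Check via Clairaut: cos φ_max = |cos φ₁| · sin C = cos(30.0°)·sin(116.6°) ≈ 0.775, again giving ≈ 39.2°.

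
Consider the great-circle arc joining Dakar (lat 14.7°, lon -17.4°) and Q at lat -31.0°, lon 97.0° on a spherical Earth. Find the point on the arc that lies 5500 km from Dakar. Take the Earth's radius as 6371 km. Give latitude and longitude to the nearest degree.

≈ lat -10°, lon 26°

From cos δ = sin φ₁ sin φ₂ + cos φ₁ cos φ₂ cos Δλ, the central angle is δ ≈ 2.064 rad (118.2°). The total great-circle distance is δ·R ≈ 2.064 × 6371 ≈ 13148 km, so the target fraction is f = 5500/13148 ≈ 0.418.
Interpolate at f ≈ 0.418 with slerp weights a = sin((1−f)δ)/sin δ ≈ 1.058, b = sin(fδ)/sin δ ≈ 0.863.
p = a·p₁ + b·p₂ ≈ (0.887, 0.428, -0.176); φ = arcsin(p_z) ≈ -10.12°, λ = atan2(p_y, p_x) ≈ 25.76°.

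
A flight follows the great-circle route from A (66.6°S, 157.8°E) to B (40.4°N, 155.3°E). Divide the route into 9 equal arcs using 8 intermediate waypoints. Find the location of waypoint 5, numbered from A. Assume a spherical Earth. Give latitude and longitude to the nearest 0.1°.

Write both endpoints as unit vectors p₁, p₂ with components (cos φ cos λ, cos φ sin λ, sin φ).
The central angle between the endpoints is δ = arccos(p₁·p₂) ≈ 1.868 rad (107.0°).
Interpolate at f = 5/9 with slerp weights a = sin((1−f)δ)/sin δ ≈ 0.772, b = sin(fδ)/sin δ ≈ 0.901.
p = a·p₁ + b·p₂ ≈ (-0.907, 0.402, -0.125); φ = arcsin(p_z) ≈ -7.16°, λ = atan2(p_y, p_x) ≈ 156.07°.

≈ (7.2°S, 156.1°E)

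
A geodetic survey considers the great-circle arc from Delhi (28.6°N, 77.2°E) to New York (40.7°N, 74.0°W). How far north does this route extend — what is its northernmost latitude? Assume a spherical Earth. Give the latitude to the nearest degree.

≈ 71°N

The great circle lies in the plane with unit normal n̂ = (p₁ × p₂)/|p₁ × p₂|.
Here n̂_z ≈ -0.333; the vertex latitude is φ_max = arccos|n̂_z| ≈ 70.5°.
Check via Clairaut: cos φ_max = |cos φ₁| · sin C = cos(28.6°)·sin(22.3°) ≈ 0.333, again giving ≈ 70.5°.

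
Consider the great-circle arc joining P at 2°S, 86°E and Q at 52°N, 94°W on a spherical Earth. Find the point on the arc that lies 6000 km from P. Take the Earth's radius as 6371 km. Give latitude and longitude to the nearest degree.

≈ 52°N, 86°E

Convert each endpoint to a unit vector on the sphere (x = cos φ cos λ, y = cos φ sin λ, z = sin φ).
The central angle between the endpoints is δ = arccos(p₁·p₂) ≈ 2.269 rad (130.0°). The total great-circle distance is δ·R ≈ 2.269 × 6371 ≈ 14455 km, so the target fraction is f = 6000/14455 ≈ 0.415.
Interpolate at f ≈ 0.415 with slerp weights a = sin((1−f)δ)/sin δ ≈ 1.267, b = sin(fδ)/sin δ ≈ 1.056.
p = a·p₁ + b·p₂ ≈ (0.043, 0.615, 0.788); φ = arcsin(p_z) ≈ 51.96°, λ = atan2(p_y, p_x) ≈ 86.00°.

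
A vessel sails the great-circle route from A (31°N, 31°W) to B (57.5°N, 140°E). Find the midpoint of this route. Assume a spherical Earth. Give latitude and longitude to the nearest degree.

Write both endpoints as unit vectors p₁, p₂ with components (cos φ cos λ, cos φ sin λ, sin φ).
The central angle between the endpoints is δ = arccos(p₁·p₂) ≈ 1.591 rad (91.2°).
Interpolate at f = 1/2 with slerp weights a = sin((1−f)δ)/sin δ ≈ 0.714, b = sin(fδ)/sin δ ≈ 0.714.
p = a·p₁ + b·p₂ ≈ (0.231, -0.069, 0.971); φ = arcsin(p_z) ≈ 76.06°, λ = atan2(p_y, p_x) ≈ -16.56°.

≈ (76°N, 17°W)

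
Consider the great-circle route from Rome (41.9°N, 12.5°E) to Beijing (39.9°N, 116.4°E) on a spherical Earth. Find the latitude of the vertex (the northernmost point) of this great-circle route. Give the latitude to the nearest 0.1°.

≈ 54.6°N

The great circle lies in the plane with unit normal n̂ = (p₁ × p₂)/|p₁ × p₂|.
Here n̂_z ≈ +0.579; the vertex latitude is φ_max = arccos|n̂_z| ≈ 54.6°.
Check via Clairaut: cos φ_max = |cos φ₁| · sin C = cos(41.9°)·sin(51.1°) ≈ 0.579, again giving ≈ 54.6°.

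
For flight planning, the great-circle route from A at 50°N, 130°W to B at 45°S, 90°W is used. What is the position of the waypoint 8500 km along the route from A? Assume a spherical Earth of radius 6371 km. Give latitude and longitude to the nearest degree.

≈ 22°S, 101°W

Write both endpoints as unit vectors p₁, p₂ with components (cos φ cos λ, cos φ sin λ, sin φ).
The central angle between the endpoints is δ = arccos(p₁·p₂) ≈ 1.766 rad (101.2°). The total great-circle distance is δ·R ≈ 1.766 × 6371 ≈ 11248 km, so the target fraction is f = 8500/11248 ≈ 0.756.
Interpolate at f ≈ 0.756 with slerp weights a = sin((1−f)δ)/sin δ ≈ 0.426, b = sin(fδ)/sin δ ≈ 0.991.
p = a·p₁ + b·p₂ ≈ (-0.176, -0.910, -0.374); φ = arcsin(p_z) ≈ -21.97°, λ = atan2(p_y, p_x) ≈ -100.95°.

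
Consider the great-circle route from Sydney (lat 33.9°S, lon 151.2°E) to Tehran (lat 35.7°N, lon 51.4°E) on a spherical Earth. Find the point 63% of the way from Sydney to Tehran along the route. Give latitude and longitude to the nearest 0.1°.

From cos δ = sin φ₁ sin φ₂ + cos φ₁ cos φ₂ cos Δλ, the central angle is δ ≈ 2.027 rad (116.1°).
Interpolate at f = 0.63 with slerp weights a = sin((1−f)δ)/sin δ ≈ 0.759, b = sin(fδ)/sin δ ≈ 1.066.
p = a·p₁ + b·p₂ ≈ (-0.012, 0.980, 0.199); φ = arcsin(p_z) ≈ 11.46°, λ = atan2(p_y, p_x) ≈ 90.70°.

≈ lat 11.5°N, lon 90.7°E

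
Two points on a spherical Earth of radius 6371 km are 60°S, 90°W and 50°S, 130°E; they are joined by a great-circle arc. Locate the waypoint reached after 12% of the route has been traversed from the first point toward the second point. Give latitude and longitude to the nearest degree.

Convert each endpoint to a unit vector on the sphere (x = cos φ cos λ, y = cos φ sin λ, z = sin φ).
The central angle between the endpoints is δ = arccos(p₁·p₂) ≈ 1.140 rad (65.3°).
Interpolate at f = 0.12 with slerp weights a = sin((1−f)δ)/sin δ ≈ 0.928, b = sin(fδ)/sin δ ≈ 0.150.
p = a·p₁ + b·p₂ ≈ (-0.062, -0.390, -0.919); φ = arcsin(p_z) ≈ -66.73°, λ = atan2(p_y, p_x) ≈ -99.03°.

≈ 67°S, 99°W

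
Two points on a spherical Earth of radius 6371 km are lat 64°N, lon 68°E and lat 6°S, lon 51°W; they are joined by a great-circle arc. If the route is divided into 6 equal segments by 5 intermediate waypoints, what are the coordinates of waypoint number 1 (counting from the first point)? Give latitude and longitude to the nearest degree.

From cos δ = sin φ₁ sin φ₂ + cos φ₁ cos φ₂ cos Δλ, the central angle is δ ≈ 1.881 rad (107.8°).
Interpolate at f = 1/6 with slerp weights a = sin((1−f)δ)/sin δ ≈ 1.050, b = sin(fδ)/sin δ ≈ 0.324.
p = a·p₁ + b·p₂ ≈ (0.375, 0.177, 0.910); φ = arcsin(p_z) ≈ 65.51°, λ = atan2(p_y, p_x) ≈ 25.20°.

≈ lat 66°N, lon 25°E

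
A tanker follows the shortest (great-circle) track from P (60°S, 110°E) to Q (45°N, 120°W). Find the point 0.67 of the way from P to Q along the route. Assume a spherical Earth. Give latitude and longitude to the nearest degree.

Write both endpoints as unit vectors p₁, p₂ with components (cos φ cos λ, cos φ sin λ, sin φ).
The central angle between the endpoints is δ = arccos(p₁·p₂) ≈ 2.567 rad (147.1°).
Interpolate at f = 0.67 with slerp weights a = sin((1−f)δ)/sin δ ≈ 1.380, b = sin(fδ)/sin δ ≈ 1.821.
p = a·p₁ + b·p₂ ≈ (-0.880, -0.467, 0.092); φ = arcsin(p_z) ≈ 5.30°, λ = atan2(p_y, p_x) ≈ -152.06°.

≈ (5°N, 152°W)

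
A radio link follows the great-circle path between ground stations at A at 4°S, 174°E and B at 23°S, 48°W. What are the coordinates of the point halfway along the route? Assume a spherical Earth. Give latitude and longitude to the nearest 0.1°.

Write both endpoints as unit vectors p₁, p₂ with components (cos φ cos λ, cos φ sin λ, sin φ).
The central angle between the endpoints is δ = arccos(p₁·p₂) ≈ 2.285 rad (130.9°).
Interpolate at f = 1/2 with slerp weights a = sin((1−f)δ)/sin δ ≈ 1.204, b = sin(fδ)/sin δ ≈ 1.204.
p = a·p₁ + b·p₂ ≈ (-0.453, -0.698, -0.554); φ = arcsin(p_z) ≈ -33.67°, λ = atan2(p_y, p_x) ≈ -122.97°.

≈ 33.7°S, 123.0°W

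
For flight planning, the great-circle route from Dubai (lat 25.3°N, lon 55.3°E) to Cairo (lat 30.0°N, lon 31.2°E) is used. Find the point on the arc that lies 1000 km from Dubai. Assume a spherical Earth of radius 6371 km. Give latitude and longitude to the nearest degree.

≈ lat 28°N, lon 46°E

From cos δ = sin φ₁ sin φ₂ + cos φ₁ cos φ₂ cos Δλ, the central angle is δ ≈ 0.381 rad (21.8°). The total great-circle distance is δ·R ≈ 0.381 × 6371 ≈ 2426 km, so the target fraction is f = 1000/2426 ≈ 0.412.
Interpolate at f ≈ 0.412 with slerp weights a = sin((1−f)δ)/sin δ ≈ 0.597, b = sin(fδ)/sin δ ≈ 0.421.
p = a·p₁ + b·p₂ ≈ (0.619, 0.633, 0.466); φ = arcsin(p_z) ≈ 27.74°, λ = atan2(p_y, p_x) ≈ 45.62°.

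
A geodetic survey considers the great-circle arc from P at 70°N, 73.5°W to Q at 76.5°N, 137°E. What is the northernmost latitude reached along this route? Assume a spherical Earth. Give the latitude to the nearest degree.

≈ 86°N

The great circle lies in the plane with unit normal n̂ = (p₁ × p₂)/|p₁ × p₂|.
Here n̂_z ≈ -0.076; the vertex latitude is φ_max = arccos|n̂_z| ≈ 85.7°.
Check via Clairaut: cos φ_max = |cos φ₁| · sin C = cos(70.0°)·sin(12.8°) ≈ 0.076, again giving ≈ 85.7°.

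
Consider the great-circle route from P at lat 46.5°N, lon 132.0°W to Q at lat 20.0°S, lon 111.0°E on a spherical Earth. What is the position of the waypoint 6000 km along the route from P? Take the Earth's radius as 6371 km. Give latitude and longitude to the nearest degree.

Write both endpoints as unit vectors p₁, p₂ with components (cos φ cos λ, cos φ sin λ, sin φ).
The central angle between the endpoints is δ = arccos(p₁·p₂) ≈ 2.143 rad (122.8°). The total great-circle distance is δ·R ≈ 2.143 × 6371 ≈ 13655 km, so the target fraction is f = 6000/13655 ≈ 0.439.
Interpolate at f ≈ 0.439 with slerp weights a = sin((1−f)δ)/sin δ ≈ 1.110, b = sin(fδ)/sin δ ≈ 0.962.
p = a·p₁ + b·p₂ ≈ (-0.835, 0.276, 0.476); φ = arcsin(p_z) ≈ 28.41°, λ = atan2(p_y, p_x) ≈ 161.69°.

≈ lat 28°N, lon 162°E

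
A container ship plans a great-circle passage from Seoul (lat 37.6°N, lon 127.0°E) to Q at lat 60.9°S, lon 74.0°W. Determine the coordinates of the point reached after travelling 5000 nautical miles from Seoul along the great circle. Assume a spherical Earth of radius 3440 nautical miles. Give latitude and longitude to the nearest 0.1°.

≈ lat 40.9°S, lon 157.5°E

The haversine formula gives a central angle δ ≈ 2.674 rad (153.2°) between the endpoints. The total great-circle distance is δ·R ≈ 2.674 × 3440 ≈ 9200 nmi, so the target fraction is f = 5000/9200 ≈ 0.543.
Interpolate at f ≈ 0.543 with slerp weights a = sin((1−f)δ)/sin δ ≈ 2.086, b = sin(fδ)/sin δ ≈ 2.205.
p = a·p₁ + b·p₂ ≈ (-0.699, 0.289, -0.654); φ = arcsin(p_z) ≈ -40.85°, λ = atan2(p_y, p_x) ≈ 157.54°.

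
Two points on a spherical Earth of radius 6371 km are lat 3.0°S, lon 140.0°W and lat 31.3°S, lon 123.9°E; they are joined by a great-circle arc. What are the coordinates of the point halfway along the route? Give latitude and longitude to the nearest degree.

≈ lat 25°S, lon 177°E

From cos δ = sin φ₁ sin φ₂ + cos φ₁ cos φ₂ cos Δλ, the central angle is δ ≈ 1.634 rad (93.6°).
Interpolate at f = 1/2 with slerp weights a = sin((1−f)δ)/sin δ ≈ 0.731, b = sin(fδ)/sin δ ≈ 0.731.
p = a·p₁ + b·p₂ ≈ (-0.907, 0.049, -0.418); φ = arcsin(p_z) ≈ -24.70°, λ = atan2(p_y, p_x) ≈ 176.90°.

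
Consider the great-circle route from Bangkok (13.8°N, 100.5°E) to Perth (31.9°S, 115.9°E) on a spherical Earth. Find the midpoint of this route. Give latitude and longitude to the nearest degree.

≈ 9°S, 108°E

Write both endpoints as unit vectors p₁, p₂ with components (cos φ cos λ, cos φ sin λ, sin φ).
The central angle between the endpoints is δ = arccos(p₁·p₂) ≈ 0.838 rad (48.0°).
Interpolate at f = 1/2 with slerp weights a = sin((1−f)δ)/sin δ ≈ 0.547, b = sin(fδ)/sin δ ≈ 0.547.
p = a·p₁ + b·p₂ ≈ (-0.300, 0.941, -0.159); φ = arcsin(p_z) ≈ -9.13°, λ = atan2(p_y, p_x) ≈ 107.68°.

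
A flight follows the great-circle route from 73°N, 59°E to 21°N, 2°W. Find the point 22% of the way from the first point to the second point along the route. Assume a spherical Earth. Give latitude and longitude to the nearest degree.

Convert each endpoint to a unit vector on the sphere (x = cos φ cos λ, y = cos φ sin λ, z = sin φ).
The central angle between the endpoints is δ = arccos(p₁·p₂) ≈ 1.076 rad (61.6°).
Interpolate at f = 0.22 with slerp weights a = sin((1−f)δ)/sin δ ≈ 0.846, b = sin(fδ)/sin δ ≈ 0.266.
p = a·p₁ + b·p₂ ≈ (0.376, 0.203, 0.904); φ = arcsin(p_z) ≈ 64.70°, λ = atan2(p_y, p_x) ≈ 28.40°.

≈ 65°N, 28°E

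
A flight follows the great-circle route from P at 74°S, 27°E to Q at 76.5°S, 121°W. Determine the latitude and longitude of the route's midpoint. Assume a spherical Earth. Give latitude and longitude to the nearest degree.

≈ 86°S, 31°W

Convert each endpoint to a unit vector on the sphere (x = cos φ cos λ, y = cos φ sin λ, z = sin φ).
The central angle between the endpoints is δ = arccos(p₁·p₂) ≈ 0.495 rad (28.3°).
Interpolate at f = 1/2 with slerp weights a = sin((1−f)δ)/sin δ ≈ 0.516, b = sin(fδ)/sin δ ≈ 0.516.
p = a·p₁ + b·p₂ ≈ (0.065, -0.039, -0.997); φ = arcsin(p_z) ≈ -85.68°, λ = atan2(p_y, p_x) ≈ -30.88°.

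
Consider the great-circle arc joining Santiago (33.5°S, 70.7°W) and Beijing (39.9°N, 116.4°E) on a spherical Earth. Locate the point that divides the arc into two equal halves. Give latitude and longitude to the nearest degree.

Write both endpoints as unit vectors p₁, p₂ with components (cos φ cos λ, cos φ sin λ, sin φ).
The central angle between the endpoints is δ = arccos(p₁·p₂) ≈ 2.992 rad (171.4°).
Interpolate at f = 1/2 with slerp weights a = sin((1−f)δ)/sin δ ≈ 6.700, b = sin(fδ)/sin δ ≈ 6.700.
p = a·p₁ + b·p₂ ≈ (-0.439, -0.669, 0.600); φ = arcsin(p_z) ≈ 36.85°, λ = atan2(p_y, p_x) ≈ -123.26°.

≈ 37°N, 123°W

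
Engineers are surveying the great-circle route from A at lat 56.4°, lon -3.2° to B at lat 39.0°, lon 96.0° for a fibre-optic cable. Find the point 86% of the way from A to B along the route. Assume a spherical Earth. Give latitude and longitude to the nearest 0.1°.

≈ lat 45.7°, lon 88.3°

Write both endpoints as unit vectors p₁, p₂ with components (cos φ cos λ, cos φ sin λ, sin φ).
The central angle between the endpoints is δ = arccos(p₁·p₂) ≈ 1.098 rad (62.9°).
Interpolate at f = 0.86 with slerp weights a = sin((1−f)δ)/sin δ ≈ 0.172, b = sin(fδ)/sin δ ≈ 0.910.
p = a·p₁ + b·p₂ ≈ (0.021, 0.698, 0.716); φ = arcsin(p_z) ≈ 45.71°, λ = atan2(p_y, p_x) ≈ 88.27°.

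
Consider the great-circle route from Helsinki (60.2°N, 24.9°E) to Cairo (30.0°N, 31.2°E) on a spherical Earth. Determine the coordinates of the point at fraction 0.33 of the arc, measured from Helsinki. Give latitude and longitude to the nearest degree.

From cos δ = sin φ₁ sin φ₂ + cos φ₁ cos φ₂ cos Δλ, the central angle is δ ≈ 0.532 rad (30.5°).
Interpolate at f = 0.33 with slerp weights a = sin((1−f)δ)/sin δ ≈ 0.688, b = sin(fδ)/sin δ ≈ 0.344.
p = a·p₁ + b·p₂ ≈ (0.565, 0.298, 0.769); φ = arcsin(p_z) ≈ 50.27°, λ = atan2(p_y, p_x) ≈ 27.83°.

≈ 50°N, 28°E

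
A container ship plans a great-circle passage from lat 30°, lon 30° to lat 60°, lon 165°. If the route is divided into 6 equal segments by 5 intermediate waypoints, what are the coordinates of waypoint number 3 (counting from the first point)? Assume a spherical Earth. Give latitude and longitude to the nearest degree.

From cos δ = sin φ₁ sin φ₂ + cos φ₁ cos φ₂ cos Δλ, the central angle is δ ≈ 1.444 rad (82.7°).
Interpolate at f = 3/6 with slerp weights a = sin((1−f)δ)/sin δ ≈ 0.666, b = sin(fδ)/sin δ ≈ 0.666.
p = a·p₁ + b·p₂ ≈ (0.178, 0.375, 0.910); φ = arcsin(p_z) ≈ 65.50°, λ = atan2(p_y, p_x) ≈ 64.60°.

≈ lat 65°, lon 65°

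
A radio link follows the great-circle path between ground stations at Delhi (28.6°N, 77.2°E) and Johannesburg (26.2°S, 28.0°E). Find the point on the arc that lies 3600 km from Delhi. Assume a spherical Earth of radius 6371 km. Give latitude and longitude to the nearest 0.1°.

≈ 4.3°N, 54.7°E

The haversine formula gives a central angle δ ≈ 1.263 rad (72.3°) between the endpoints. The total great-circle distance is δ·R ≈ 1.263 × 6371 ≈ 8044 km, so the target fraction is f = 3600/8044 ≈ 0.448.
Interpolate at f ≈ 0.448 with slerp weights a = sin((1−f)δ)/sin δ ≈ 0.674, b = sin(fδ)/sin δ ≈ 0.562.
p = a·p₁ + b·p₂ ≈ (0.576, 0.814, 0.075); φ = arcsin(p_z) ≈ 4.28°, λ = atan2(p_y, p_x) ≈ 54.70°.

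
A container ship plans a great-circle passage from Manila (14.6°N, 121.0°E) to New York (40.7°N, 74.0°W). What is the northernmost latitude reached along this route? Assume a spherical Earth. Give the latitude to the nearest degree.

The great circle lies in the plane with unit normal n̂ = (p₁ × p₂)/|p₁ × p₂|.
Here n̂_z ≈ +0.226; the vertex latitude is φ_max = arccos|n̂_z| ≈ 76.9°.
Check via Clairaut: cos φ_max = |cos φ₁| · sin C = cos(14.6°)·sin(13.5°) ≈ 0.226, again giving ≈ 76.9°.

≈ 77°N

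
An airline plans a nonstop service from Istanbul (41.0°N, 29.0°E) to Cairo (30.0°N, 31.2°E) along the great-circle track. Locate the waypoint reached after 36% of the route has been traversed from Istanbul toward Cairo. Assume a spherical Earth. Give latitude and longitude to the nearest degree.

≈ (37°N, 30°E)

Convert each endpoint to a unit vector on the sphere (x = cos φ cos λ, y = cos φ sin λ, z = sin φ).
The central angle between the endpoints is δ = arccos(p₁·p₂) ≈ 0.194 rad (11.1°).
Interpolate at f = 0.36 with slerp weights a = sin((1−f)δ)/sin δ ≈ 0.642, b = sin(fδ)/sin δ ≈ 0.362.
p = a·p₁ + b·p₂ ≈ (0.692, 0.397, 0.602); φ = arcsin(p_z) ≈ 37.04°, λ = atan2(p_y, p_x) ≈ 29.86°.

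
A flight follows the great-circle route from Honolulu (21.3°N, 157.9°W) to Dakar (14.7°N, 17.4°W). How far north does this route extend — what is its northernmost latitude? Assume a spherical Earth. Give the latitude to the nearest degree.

≈ 44°N

The great circle lies in the plane with unit normal n̂ = (p₁ × p₂)/|p₁ × p₂|.
Here n̂_z ≈ +0.719; the vertex latitude is φ_max = arccos|n̂_z| ≈ 44.1°.
Check via Clairaut: cos φ_max = |cos φ₁| · sin C = cos(21.3°)·sin(50.5°) ≈ 0.719, again giving ≈ 44.1°.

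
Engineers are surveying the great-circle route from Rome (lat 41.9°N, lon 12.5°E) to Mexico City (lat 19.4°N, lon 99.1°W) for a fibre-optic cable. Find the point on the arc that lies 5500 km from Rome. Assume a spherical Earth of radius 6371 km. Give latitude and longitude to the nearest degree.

Convert each endpoint to a unit vector on the sphere (x = cos φ cos λ, y = cos φ sin λ, z = sin φ).
The central angle between the endpoints is δ = arccos(p₁·p₂) ≈ 1.607 rad (92.1°). The total great-circle distance is δ·R ≈ 1.607 × 6371 ≈ 10241 km, so the target fraction is f = 5500/10241 ≈ 0.537.
Interpolate at f ≈ 0.537 with slerp weights a = sin((1−f)δ)/sin δ ≈ 0.678, b = sin(fδ)/sin δ ≈ 0.760.
p = a·p₁ + b·p₂ ≈ (0.379, -0.599, 0.705); φ = arcsin(p_z) ≈ 44.85°, λ = atan2(p_y, p_x) ≈ -57.68°.

≈ lat 45°N, lon 58°W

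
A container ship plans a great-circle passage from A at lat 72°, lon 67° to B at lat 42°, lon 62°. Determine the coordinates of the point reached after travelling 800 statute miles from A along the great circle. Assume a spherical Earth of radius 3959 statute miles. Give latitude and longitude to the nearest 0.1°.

≈ lat 60.5°, lon 64.0°

Write both endpoints as unit vectors p₁, p₂ with components (cos φ cos λ, cos φ sin λ, sin φ).
The central angle between the endpoints is δ = arccos(p₁·p₂) ≈ 0.525 rad (30.1°). The total great-circle distance is δ·R ≈ 0.525 × 3959 ≈ 2080 mi, so the target fraction is f = 800/2080 ≈ 0.385.
Interpolate at f ≈ 0.385 with slerp weights a = sin((1−f)δ)/sin δ ≈ 0.633, b = sin(fδ)/sin δ ≈ 0.400.
p = a·p₁ + b·p₂ ≈ (0.216, 0.443, 0.870); φ = arcsin(p_z) ≈ 60.48°, λ = atan2(p_y, p_x) ≈ 63.98°.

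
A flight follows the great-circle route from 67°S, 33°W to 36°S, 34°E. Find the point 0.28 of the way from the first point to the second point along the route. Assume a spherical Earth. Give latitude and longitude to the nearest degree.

Convert each endpoint to a unit vector on the sphere (x = cos φ cos λ, y = cos φ sin λ, z = sin φ).
The central angle between the endpoints is δ = arccos(p₁·p₂) ≈ 0.844 rad (48.4°).
Interpolate at f = 0.28 with slerp weights a = sin((1−f)δ)/sin δ ≈ 0.764, b = sin(fδ)/sin δ ≈ 0.313.
p = a·p₁ + b·p₂ ≈ (0.460, -0.021, -0.887); φ = arcsin(p_z) ≈ -62.55°, λ = atan2(p_y, p_x) ≈ -2.59°.

≈ 63°S, 3°W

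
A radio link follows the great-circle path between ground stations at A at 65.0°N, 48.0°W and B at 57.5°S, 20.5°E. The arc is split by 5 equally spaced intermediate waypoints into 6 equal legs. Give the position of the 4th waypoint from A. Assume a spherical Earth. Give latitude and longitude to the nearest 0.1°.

≈ 16.7°S, 2.6°W

Convert each endpoint to a unit vector on the sphere (x = cos φ cos λ, y = cos φ sin λ, z = sin φ).
The central angle between the endpoints is δ = arccos(p₁·p₂) ≈ 2.320 rad (132.9°).
Interpolate at f = 4/6 with slerp weights a = sin((1−f)δ)/sin δ ≈ 0.954, b = sin(fδ)/sin δ ≈ 1.365.
p = a·p₁ + b·p₂ ≈ (0.957, -0.043, -0.287); φ = arcsin(p_z) ≈ -16.67°, λ = atan2(p_y, p_x) ≈ -2.56°.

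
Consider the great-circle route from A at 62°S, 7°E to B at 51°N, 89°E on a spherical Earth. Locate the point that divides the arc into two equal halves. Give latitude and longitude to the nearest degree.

Convert each endpoint to a unit vector on the sphere (x = cos φ cos λ, y = cos φ sin λ, z = sin φ).
The central angle between the endpoints is δ = arccos(p₁·p₂) ≈ 2.272 rad (130.2°).
Interpolate at f = 1/2 with slerp weights a = sin((1−f)δ)/sin δ ≈ 1.187, b = sin(fδ)/sin δ ≈ 1.187.
p = a·p₁ + b·p₂ ≈ (0.566, 0.815, -0.126); φ = arcsin(p_z) ≈ -7.21°, λ = atan2(p_y, p_x) ≈ 55.21°.

≈ 7°S, 55°E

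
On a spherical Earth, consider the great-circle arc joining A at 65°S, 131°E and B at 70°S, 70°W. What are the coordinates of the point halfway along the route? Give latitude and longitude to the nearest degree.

≈ 85°S, 179°W

Write both endpoints as unit vectors p₁, p₂ with components (cos φ cos λ, cos φ sin λ, sin φ).
The central angle between the endpoints is δ = arccos(p₁·p₂) ≈ 0.772 rad (44.2°).
Interpolate at f = 1/2 with slerp weights a = sin((1−f)δ)/sin δ ≈ 0.540, b = sin(fδ)/sin δ ≈ 0.540.
p = a·p₁ + b·p₂ ≈ (-0.087, -0.001, -0.996); φ = arcsin(p_z) ≈ -85.04°, λ = atan2(p_y, p_x) ≈ -179.13°.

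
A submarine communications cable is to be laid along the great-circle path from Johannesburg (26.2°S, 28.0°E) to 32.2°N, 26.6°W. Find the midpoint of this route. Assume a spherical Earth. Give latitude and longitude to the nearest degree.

Write both endpoints as unit vectors p₁, p₂ with components (cos φ cos λ, cos φ sin λ, sin φ).
The central angle between the endpoints is δ = arccos(p₁·p₂) ≈ 1.365 rad (78.2°).
Interpolate at f = 1/2 with slerp weights a = sin((1−f)δ)/sin δ ≈ 0.644, b = sin(fδ)/sin δ ≈ 0.644.
p = a·p₁ + b·p₂ ≈ (0.998, 0.027, 0.059); φ = arcsin(p_z) ≈ 3.37°, λ = atan2(p_y, p_x) ≈ 1.57°.

≈ 3°N, 2°E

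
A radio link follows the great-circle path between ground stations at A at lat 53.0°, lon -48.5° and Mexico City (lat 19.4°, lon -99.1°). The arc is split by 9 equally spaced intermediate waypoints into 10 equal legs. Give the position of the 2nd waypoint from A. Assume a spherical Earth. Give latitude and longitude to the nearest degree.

≈ lat 48°, lon -63°

Convert each endpoint to a unit vector on the sphere (x = cos φ cos λ, y = cos φ sin λ, z = sin φ).
The central angle between the endpoints is δ = arccos(p₁·p₂) ≈ 0.895 rad (51.3°).
Interpolate at f = 2/10 with slerp weights a = sin((1−f)δ)/sin δ ≈ 0.841, b = sin(fδ)/sin δ ≈ 0.228.
p = a·p₁ + b·p₂ ≈ (0.301, -0.592, 0.748); φ = arcsin(p_z) ≈ 48.39°, λ = atan2(p_y, p_x) ≈ -63.00°.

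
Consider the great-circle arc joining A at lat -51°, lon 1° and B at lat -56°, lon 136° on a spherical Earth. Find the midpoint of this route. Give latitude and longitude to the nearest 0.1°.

Convert each endpoint to a unit vector on the sphere (x = cos φ cos λ, y = cos φ sin λ, z = sin φ).
The central angle between the endpoints is δ = arccos(p₁·p₂) ≈ 1.164 rad (66.7°).
Interpolate at f = 1/2 with slerp weights a = sin((1−f)δ)/sin δ ≈ 0.599, b = sin(fδ)/sin δ ≈ 0.599.
p = a·p₁ + b·p₂ ≈ (0.136, 0.239, -0.961); φ = arcsin(p_z) ≈ -74.04°, λ = atan2(p_y, p_x) ≈ 60.39°.

≈ lat -74.0°, lon 60.4°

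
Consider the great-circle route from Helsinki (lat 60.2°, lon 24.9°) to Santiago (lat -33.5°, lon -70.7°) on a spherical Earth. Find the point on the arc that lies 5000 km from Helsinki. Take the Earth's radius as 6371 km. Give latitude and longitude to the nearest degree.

≈ lat 32°, lon -29°

Write both endpoints as unit vectors p₁, p₂ with components (cos φ cos λ, cos φ sin λ, sin φ).
The central angle between the endpoints is δ = arccos(p₁·p₂) ≈ 2.117 rad (121.3°). The total great-circle distance is δ·R ≈ 2.117 × 6371 ≈ 13487 km, so the target fraction is f = 5000/13487 ≈ 0.371.
Interpolate at f ≈ 0.371 with slerp weights a = sin((1−f)δ)/sin δ ≈ 1.137, b = sin(fδ)/sin δ ≈ 0.827.
p = a·p₁ + b·p₂ ≈ (0.740, -0.413, 0.530); φ = arcsin(p_z) ≈ 32.02°, λ = atan2(p_y, p_x) ≈ -29.15°.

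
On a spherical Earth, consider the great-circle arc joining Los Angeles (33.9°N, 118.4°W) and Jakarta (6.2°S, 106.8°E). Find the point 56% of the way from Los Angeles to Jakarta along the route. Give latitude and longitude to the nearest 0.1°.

From cos δ = sin φ₁ sin φ₂ + cos φ₁ cos φ₂ cos Δλ, the central angle is δ ≈ 2.267 rad (129.9°).
Interpolate at f = 0.56 with slerp weights a = sin((1−f)δ)/sin δ ≈ 1.095, b = sin(fδ)/sin δ ≈ 1.245.
p = a·p₁ + b·p₂ ≈ (-0.790, 0.385, 0.477); φ = arcsin(p_z) ≈ 28.46°, λ = atan2(p_y, p_x) ≈ 154.01°.

≈ (28.5°N, 154.0°E)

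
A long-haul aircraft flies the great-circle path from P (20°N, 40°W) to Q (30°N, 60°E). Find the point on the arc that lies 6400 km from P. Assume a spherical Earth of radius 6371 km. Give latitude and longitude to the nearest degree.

≈ (37°N, 24°E)

Convert each endpoint to a unit vector on the sphere (x = cos φ cos λ, y = cos φ sin λ, z = sin φ).
The central angle between the endpoints is δ = arccos(p₁·p₂) ≈ 1.541 rad (88.3°). The total great-circle distance is δ·R ≈ 1.541 × 6371 ≈ 9818 km, so the target fraction is f = 6400/9818 ≈ 0.652.
Interpolate at f ≈ 0.652 with slerp weights a = sin((1−f)δ)/sin δ ≈ 0.511, b = sin(fδ)/sin δ ≈ 0.844.
p = a·p₁ + b·p₂ ≈ (0.734, 0.324, 0.597); φ = arcsin(p_z) ≈ 36.66°, λ = atan2(p_y, p_x) ≈ 23.85°.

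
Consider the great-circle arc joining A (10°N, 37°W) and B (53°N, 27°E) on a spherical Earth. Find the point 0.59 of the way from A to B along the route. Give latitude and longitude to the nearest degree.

≈ (40°N, 8°W)

The haversine formula gives a central angle δ ≈ 1.161 rad (66.5°) between the endpoints.
Interpolate at f = 0.59 with slerp weights a = sin((1−f)δ)/sin δ ≈ 0.500, b = sin(fδ)/sin δ ≈ 0.690.
p = a·p₁ + b·p₂ ≈ (0.763, -0.108, 0.638); φ = arcsin(p_z) ≈ 39.61°, λ = atan2(p_y, p_x) ≈ -8.03°.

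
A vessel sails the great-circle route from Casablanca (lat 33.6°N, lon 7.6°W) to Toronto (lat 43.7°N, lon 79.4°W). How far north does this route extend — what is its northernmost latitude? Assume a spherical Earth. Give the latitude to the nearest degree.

≈ 46°N

The great circle lies in the plane with unit normal n̂ = (p₁ × p₂)/|p₁ × p₂|.
Here n̂_z ≈ -0.696; the vertex latitude is φ_max = arccos|n̂_z| ≈ 45.9°.
Check via Clairaut: cos φ_max = |cos φ₁| · sin C = cos(33.6°)·sin(56.7°) ≈ 0.696, again giving ≈ 45.9°.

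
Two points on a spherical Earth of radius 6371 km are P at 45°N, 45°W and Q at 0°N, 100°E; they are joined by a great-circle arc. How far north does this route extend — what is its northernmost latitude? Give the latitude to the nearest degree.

The great circle lies in the plane with unit normal n̂ = (p₁ × p₂)/|p₁ × p₂|.
Here n̂_z ≈ +0.498; the vertex latitude is φ_max = arccos|n̂_z| ≈ 60.2°.
Check via Clairaut: cos φ_max = |cos φ₁| · sin C = cos(45.0°)·sin(44.7°) ≈ 0.498, again giving ≈ 60.2°.

≈ 60°N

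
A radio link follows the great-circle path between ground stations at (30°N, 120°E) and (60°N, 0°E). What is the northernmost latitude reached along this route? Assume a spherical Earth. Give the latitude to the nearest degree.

≈ 67°N

The great circle lies in the plane with unit normal n̂ = (p₁ × p₂)/|p₁ × p₂|.
Here n̂_z ≈ -0.384; the vertex latitude is φ_max = arccos|n̂_z| ≈ 67.4°.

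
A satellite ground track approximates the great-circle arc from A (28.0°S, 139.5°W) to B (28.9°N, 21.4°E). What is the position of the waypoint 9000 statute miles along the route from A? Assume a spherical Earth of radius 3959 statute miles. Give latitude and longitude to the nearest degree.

Write both endpoints as unit vectors p₁, p₂ with components (cos φ cos λ, cos φ sin λ, sin φ).
The central angle between the endpoints is δ = arccos(p₁·p₂) ≈ 2.848 rad (163.2°). The total great-circle distance is δ·R ≈ 2.848 × 3959 ≈ 11277 mi, so the target fraction is f = 9000/11277 ≈ 0.798.
Interpolate at f ≈ 0.798 with slerp weights a = sin((1−f)δ)/sin δ ≈ 1.882, b = sin(fδ)/sin δ ≈ 2.641.
p = a·p₁ + b·p₂ ≈ (0.889, -0.236, 0.393); φ = arcsin(p_z) ≈ 23.12°, λ = atan2(p_y, p_x) ≈ -14.84°.

≈ (23°N, 15°W)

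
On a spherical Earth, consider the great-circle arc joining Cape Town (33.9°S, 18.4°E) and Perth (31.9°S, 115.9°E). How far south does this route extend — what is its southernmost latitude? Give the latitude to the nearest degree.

≈ 44°S

The great circle lies in the plane with unit normal n̂ = (p₁ × p₂)/|p₁ × p₂|.
Here n̂_z ≈ +0.713; the vertex latitude is φ_max = arccos|n̂_z| ≈ 44.5°.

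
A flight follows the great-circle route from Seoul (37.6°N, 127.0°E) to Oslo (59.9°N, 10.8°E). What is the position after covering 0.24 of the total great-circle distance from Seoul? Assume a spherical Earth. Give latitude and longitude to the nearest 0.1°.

≈ 51.6°N, 114.2°E

Write both endpoints as unit vectors p₁, p₂ with components (cos φ cos λ, cos φ sin λ, sin φ).
The central angle between the endpoints is δ = arccos(p₁·p₂) ≈ 1.211 rad (69.4°).
Interpolate at f = 0.24 with slerp weights a = sin((1−f)δ)/sin δ ≈ 0.850, b = sin(fδ)/sin δ ≈ 0.306.
p = a·p₁ + b·p₂ ≈ (-0.255, 0.567, 0.784); φ = arcsin(p_z) ≈ 51.59°, λ = atan2(p_y, p_x) ≈ 114.19°.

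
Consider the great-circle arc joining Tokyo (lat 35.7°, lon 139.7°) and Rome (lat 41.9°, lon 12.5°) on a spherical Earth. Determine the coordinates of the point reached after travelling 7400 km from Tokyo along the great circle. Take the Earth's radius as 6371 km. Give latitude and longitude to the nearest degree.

≈ lat 56°, lon 38°

Write both endpoints as unit vectors p₁, p₂ with components (cos φ cos λ, cos φ sin λ, sin φ).
The central angle between the endpoints is δ = arccos(p₁·p₂) ≈ 1.547 rad (88.6°). The total great-circle distance is δ·R ≈ 1.547 × 6371 ≈ 9853 km, so the target fraction is f = 7400/9853 ≈ 0.751.
Interpolate at f ≈ 0.751 with slerp weights a = sin((1−f)δ)/sin δ ≈ 0.376, b = sin(fδ)/sin δ ≈ 0.918.
p = a·p₁ + b·p₂ ≈ (0.434, 0.345, 0.832); φ = arcsin(p_z) ≈ 56.31°, λ = atan2(p_y, p_x) ≈ 38.49°.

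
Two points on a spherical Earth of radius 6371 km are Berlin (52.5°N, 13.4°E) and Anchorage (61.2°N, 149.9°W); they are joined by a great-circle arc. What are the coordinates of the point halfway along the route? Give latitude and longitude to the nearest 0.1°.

≈ (83.1°N, 29.8°W)

The haversine formula gives a central angle δ ≈ 1.144 rad (65.5°) between the endpoints.
Interpolate at f = 1/2 with slerp weights a = sin((1−f)δ)/sin δ ≈ 0.595, b = sin(fδ)/sin δ ≈ 0.595.
p = a·p₁ + b·p₂ ≈ (0.104, -0.060, 0.993); φ = arcsin(p_z) ≈ 83.10°, λ = atan2(p_y, p_x) ≈ -29.82°.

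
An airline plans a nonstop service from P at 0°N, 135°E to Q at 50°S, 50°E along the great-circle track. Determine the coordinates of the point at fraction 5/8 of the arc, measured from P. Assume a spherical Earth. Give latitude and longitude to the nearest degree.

Write both endpoints as unit vectors p₁, p₂ with components (cos φ cos λ, cos φ sin λ, sin φ).
The central angle between the endpoints is δ = arccos(p₁·p₂) ≈ 1.515 rad (86.8°).
Interpolate at f = 5/8 with slerp weights a = sin((1−f)δ)/sin δ ≈ 0.539, b = sin(fδ)/sin δ ≈ 0.813.
p = a·p₁ + b·p₂ ≈ (-0.045, 0.781, -0.623); φ = arcsin(p_z) ≈ -38.51°, λ = atan2(p_y, p_x) ≈ 93.31°.

≈ 39°S, 93°E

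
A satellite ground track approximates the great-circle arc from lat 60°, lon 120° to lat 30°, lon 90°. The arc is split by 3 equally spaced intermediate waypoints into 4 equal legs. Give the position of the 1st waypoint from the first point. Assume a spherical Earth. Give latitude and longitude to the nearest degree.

Write both endpoints as unit vectors p₁, p₂ with components (cos φ cos λ, cos φ sin λ, sin φ).
The central angle between the endpoints is δ = arccos(p₁·p₂) ≈ 0.630 rad (36.1°).
Interpolate at f = 1/4 with slerp weights a = sin((1−f)δ)/sin δ ≈ 0.773, b = sin(fδ)/sin δ ≈ 0.266.
p = a·p₁ + b·p₂ ≈ (-0.193, 0.565, 0.802); φ = arcsin(p_z) ≈ 53.33°, λ = atan2(p_y, p_x) ≈ 108.87°.

≈ lat 53°, lon 109°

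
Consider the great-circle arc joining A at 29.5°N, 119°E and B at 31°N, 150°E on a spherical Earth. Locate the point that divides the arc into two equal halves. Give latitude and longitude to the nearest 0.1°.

≈ 31.2°N, 134.4°E

Write both endpoints as unit vectors p₁, p₂ with components (cos φ cos λ, cos φ sin λ, sin φ).
The central angle between the endpoints is δ = arccos(p₁·p₂) ≈ 0.467 rad (26.7°).
Interpolate at f = 1/2 with slerp weights a = sin((1−f)δ)/sin δ ≈ 0.514, b = sin(fδ)/sin δ ≈ 0.514.
p = a·p₁ + b·p₂ ≈ (-0.598, 0.611, 0.518); φ = arcsin(p_z) ≈ 31.18°, λ = atan2(p_y, p_x) ≈ 134.38°.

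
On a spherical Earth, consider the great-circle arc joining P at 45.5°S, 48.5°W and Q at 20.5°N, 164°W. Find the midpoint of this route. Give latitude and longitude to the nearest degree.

From cos δ = sin φ₁ sin φ₂ + cos φ₁ cos φ₂ cos Δλ, the central angle is δ ≈ 2.132 rad (122.2°).
Interpolate at f = 1/2 with slerp weights a = sin((1−f)δ)/sin δ ≈ 1.034, b = sin(fδ)/sin δ ≈ 1.034.
p = a·p₁ + b·p₂ ≈ (-0.451, -0.810, -0.375); φ = arcsin(p_z) ≈ -22.05°, λ = atan2(p_y, p_x) ≈ -119.10°.

≈ 22°S, 119°W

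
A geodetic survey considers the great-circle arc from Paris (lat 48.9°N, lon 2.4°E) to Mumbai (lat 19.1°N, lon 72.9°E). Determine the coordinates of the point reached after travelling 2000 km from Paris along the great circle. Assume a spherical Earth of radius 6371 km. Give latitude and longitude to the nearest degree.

≈ lat 45°N, lon 28°E

Write both endpoints as unit vectors p₁, p₂ with components (cos φ cos λ, cos φ sin λ, sin φ).
The central angle between the endpoints is δ = arccos(p₁·p₂) ≈ 1.100 rad (63.0°). The total great-circle distance is δ·R ≈ 1.100 × 6371 ≈ 7006 km, so the target fraction is f = 2000/7006 ≈ 0.285.
Interpolate at f ≈ 0.285 with slerp weights a = sin((1−f)δ)/sin δ ≈ 0.794, b = sin(fδ)/sin δ ≈ 0.347.
p = a·p₁ + b·p₂ ≈ (0.618, 0.335, 0.712); φ = arcsin(p_z) ≈ 45.36°, λ = atan2(p_y, p_x) ≈ 28.46°.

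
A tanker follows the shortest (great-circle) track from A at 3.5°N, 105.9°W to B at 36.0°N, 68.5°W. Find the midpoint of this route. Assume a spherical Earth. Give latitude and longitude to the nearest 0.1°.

Write both endpoints as unit vectors p₁, p₂ with components (cos φ cos λ, cos φ sin λ, sin φ).
The central angle between the endpoints is δ = arccos(p₁·p₂) ≈ 0.827 rad (47.4°).
Interpolate at f = 1/2 with slerp weights a = sin((1−f)δ)/sin δ ≈ 0.546, b = sin(fδ)/sin δ ≈ 0.546.
p = a·p₁ + b·p₂ ≈ (0.013, -0.935, 0.354); φ = arcsin(p_z) ≈ 20.75°, λ = atan2(p_y, p_x) ≈ -89.23°.

≈ 20.7°N, 89.2°W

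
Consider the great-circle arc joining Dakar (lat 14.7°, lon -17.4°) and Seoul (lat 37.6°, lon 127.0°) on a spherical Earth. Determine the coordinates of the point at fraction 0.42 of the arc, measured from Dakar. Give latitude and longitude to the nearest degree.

From cos δ = sin φ₁ sin φ₂ + cos φ₁ cos φ₂ cos Δλ, the central angle is δ ≈ 2.058 rad (117.9°).
Interpolate at f = 0.42 with slerp weights a = sin((1−f)δ)/sin δ ≈ 1.052, b = sin(fδ)/sin δ ≈ 0.861.
p = a·p₁ + b·p₂ ≈ (0.561, 0.240, 0.792); φ = arcsin(p_z) ≈ 52.40°, λ = atan2(p_y, p_x) ≈ 23.21°.

≈ lat 52°, lon 23°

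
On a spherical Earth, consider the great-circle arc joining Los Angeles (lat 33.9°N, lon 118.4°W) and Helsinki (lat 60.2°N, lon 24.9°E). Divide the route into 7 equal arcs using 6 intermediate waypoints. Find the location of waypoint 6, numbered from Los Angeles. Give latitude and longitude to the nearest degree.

From cos δ = sin φ₁ sin φ₂ + cos φ₁ cos φ₂ cos Δλ, the central angle is δ ≈ 1.417 rad (81.2°).
Interpolate at f = 6/7 with slerp weights a = sin((1−f)δ)/sin δ ≈ 0.203, b = sin(fδ)/sin δ ≈ 0.948.
p = a·p₁ + b·p₂ ≈ (0.347, 0.050, 0.936); φ = arcsin(p_z) ≈ 69.47°, λ = atan2(p_y, p_x) ≈ 8.18°.

≈ lat 69°N, lon 8°E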